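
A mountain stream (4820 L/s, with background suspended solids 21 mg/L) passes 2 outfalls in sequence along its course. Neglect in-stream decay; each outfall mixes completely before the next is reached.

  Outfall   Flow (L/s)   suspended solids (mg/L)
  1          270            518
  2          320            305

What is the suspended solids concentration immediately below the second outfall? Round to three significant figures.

62.6 mg/L

After outfall 1: Q = 4820 + 270.0 = 5090 L/s; C = (4820·21.00 + 270.0·518.0)/5090 = 47.36 mg/L.
After outfall 2: Q = 5090 + 320.0 = 5410 L/s; C = (5090·47.36 + 320.0·305.0)/5410 = 62.60 mg/L.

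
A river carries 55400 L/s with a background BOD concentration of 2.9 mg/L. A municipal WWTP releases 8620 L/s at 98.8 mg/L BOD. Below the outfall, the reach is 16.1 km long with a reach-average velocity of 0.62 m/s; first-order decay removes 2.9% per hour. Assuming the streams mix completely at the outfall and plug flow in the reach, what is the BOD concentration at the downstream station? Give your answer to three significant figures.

12.8 mg/L

Mass balance: C = (55400·2.900 + 8620·98.80) / 64020 = 1012000/64020 = 15.81 mg/L.
Travel time t = 16.1·1000 / 0.62 = 25970 s = 7.213 h.
2.9%/h lost → k = −ln(1 − 0.029) = 0.02943 h⁻¹.
After decay, C = 15.81 × e^(−kt) = 15.81 × 0.8087 = 12.79 mg/L.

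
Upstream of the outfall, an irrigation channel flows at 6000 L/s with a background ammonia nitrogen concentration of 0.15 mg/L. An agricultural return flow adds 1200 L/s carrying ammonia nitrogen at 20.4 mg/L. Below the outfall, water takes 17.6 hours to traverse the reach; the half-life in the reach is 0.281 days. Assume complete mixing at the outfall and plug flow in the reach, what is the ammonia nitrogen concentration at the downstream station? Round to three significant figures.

Conservation of mass: C = (6000·0.1500 + 1200·20.40) / 7200 = 25380/7200 = 3.525 mg/L.
Half-life 0.281 d → k = ln 2 / 0.281 = 2.467 d⁻¹.
Applying C = C₀e^(−kt): 3.525 × 0.1638 = 0.5775 mg/L.

0.578 mg/L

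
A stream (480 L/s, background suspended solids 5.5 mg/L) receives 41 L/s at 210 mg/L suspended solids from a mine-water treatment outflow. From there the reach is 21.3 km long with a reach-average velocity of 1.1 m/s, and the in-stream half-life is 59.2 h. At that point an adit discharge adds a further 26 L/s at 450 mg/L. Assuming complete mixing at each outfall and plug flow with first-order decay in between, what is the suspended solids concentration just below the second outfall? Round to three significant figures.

Flow-weighted average: C = (480.0·5.500 + 41.00·210.0) / 521.0 = 11250/521.0 = 21.59 mg/L; combined flow 521.0 L/s.
Travel time t = 21.3·1000 / 1.1 = 19360 s = 5.379 h.
Half-life 59.2 h → k = ln 2 / 59.2 = 0.01171 h⁻¹ = 0.2810 d⁻¹.
After decay, C = 21.59 × e^(−kt) = 21.59 × 0.9390 = 20.28 mg/L.
At the second outfall, C = (521.0·20.28 + 26.00·450.0) / (521.0 + 26.00) = 40.70 mg/L.

40.7 mg/L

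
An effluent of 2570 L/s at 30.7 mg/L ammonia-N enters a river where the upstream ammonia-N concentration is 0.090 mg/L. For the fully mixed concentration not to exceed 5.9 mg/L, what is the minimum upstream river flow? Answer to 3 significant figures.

11000 L/s

Set C_mix = 5.9: (Q·0.09000 + 2570·30.70) / (Q + 2570) = 5.9
→ Q = 2570·(30.70 − 5.9)/(5.9 − 0.09000) = 10970 L/s.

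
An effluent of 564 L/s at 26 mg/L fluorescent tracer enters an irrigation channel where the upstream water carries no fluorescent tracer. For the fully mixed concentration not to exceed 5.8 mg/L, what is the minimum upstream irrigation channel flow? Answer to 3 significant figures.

Set C_mix = 5.8: (Q·0 + 564.0·26.00) / (Q + 564.0) = 5.8
→ Q = 564.0·(26.00 − 5.8)/(5.8 − 0) = 1964 L/s.

1960 L/s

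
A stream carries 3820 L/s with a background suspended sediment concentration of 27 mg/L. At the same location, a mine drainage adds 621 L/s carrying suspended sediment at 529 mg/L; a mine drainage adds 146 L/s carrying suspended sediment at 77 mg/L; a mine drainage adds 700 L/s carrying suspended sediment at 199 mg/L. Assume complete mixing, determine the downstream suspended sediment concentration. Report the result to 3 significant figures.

Mass balance: C = (3820·27.00 + 621.0·529.0 + 146.0·77.00 + 700.0·199.0) / 5287 = 582200/5287 = 110.1 mg/L.

110 mg/L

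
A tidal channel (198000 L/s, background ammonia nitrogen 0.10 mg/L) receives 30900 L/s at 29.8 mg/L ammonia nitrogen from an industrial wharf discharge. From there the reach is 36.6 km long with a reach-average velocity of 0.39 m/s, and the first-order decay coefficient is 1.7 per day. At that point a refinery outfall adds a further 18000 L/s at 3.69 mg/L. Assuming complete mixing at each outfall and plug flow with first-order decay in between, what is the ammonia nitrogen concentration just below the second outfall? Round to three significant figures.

0.870 mg/L

Mass balance: C = (198000·0.1000 + 30900·29.80) / 228900 = 940600/228900 = 4.109 mg/L; combined flow 228900 L/s.
Travel time t = 36.6·1000 / 0.39 = 93850 s = 26.07 h.
After decay, C = 4.109 × e^(−kt) = 4.109 × 0.1578 = 0.6484 mg/L.
Second outfall: C = (228900·0.6484 + 18000·3.690)/246900 = 0.8701 mg/L.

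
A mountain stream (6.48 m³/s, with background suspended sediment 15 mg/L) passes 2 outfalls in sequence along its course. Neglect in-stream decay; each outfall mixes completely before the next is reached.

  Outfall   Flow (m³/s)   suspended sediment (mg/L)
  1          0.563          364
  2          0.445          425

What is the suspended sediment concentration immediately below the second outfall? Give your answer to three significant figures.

65.6 mg/L

Outfall 1: combined Q = 7.043 m³/s; C = (6.480·15.00 + 0.5630·364.0)/7.043 = 42.90 mg/L.
Outfall 2: combined Q = 7.488 m³/s; C = (7.043·42.90 + 0.4450·425.0)/7.488 = 65.61 mg/L.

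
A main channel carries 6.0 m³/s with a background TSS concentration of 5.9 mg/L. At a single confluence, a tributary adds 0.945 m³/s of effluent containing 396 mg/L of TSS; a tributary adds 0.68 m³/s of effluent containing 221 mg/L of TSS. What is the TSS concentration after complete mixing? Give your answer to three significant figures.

73.4 mg/L

After mixing, C = (6.000·5.900 + 0.9450·396.0 + 0.6800·221.0) / 7.625 = 559.9/7.625 = 73.43 mg/L.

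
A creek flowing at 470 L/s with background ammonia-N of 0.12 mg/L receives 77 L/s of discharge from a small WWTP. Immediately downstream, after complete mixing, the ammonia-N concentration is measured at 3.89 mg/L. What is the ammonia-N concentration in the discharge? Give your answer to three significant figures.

Mass balance: 470.0·0.1200 + 77.00·Cₑ = 547.0·3.890
→ Cₑ = (547.0·3.890 − 470.0·0.1200) / 77.00 = 26.90 mg/L.

26.9 mg/L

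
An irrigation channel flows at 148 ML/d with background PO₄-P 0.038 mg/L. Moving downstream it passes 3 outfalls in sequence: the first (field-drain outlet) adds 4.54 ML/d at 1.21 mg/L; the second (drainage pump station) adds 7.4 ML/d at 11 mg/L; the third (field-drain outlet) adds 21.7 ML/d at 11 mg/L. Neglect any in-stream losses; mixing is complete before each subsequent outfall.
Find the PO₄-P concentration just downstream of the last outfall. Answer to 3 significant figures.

Below outfall 1: Q → 152.5 ML/d, C = (148.0·0.03800 + 4.540·1.210)/152.5 = 0.07288 mg/L.
Below outfall 2: Q → 159.9 ML/d, C = (152.5·0.07288 + 7.400·11.00)/159.9 = 0.5785 mg/L.
Below outfall 3: Q → 181.6 ML/d, C = (159.9·0.5785 + 21.70·11.00)/181.6 = 1.823 mg/L.

1.82 mg/L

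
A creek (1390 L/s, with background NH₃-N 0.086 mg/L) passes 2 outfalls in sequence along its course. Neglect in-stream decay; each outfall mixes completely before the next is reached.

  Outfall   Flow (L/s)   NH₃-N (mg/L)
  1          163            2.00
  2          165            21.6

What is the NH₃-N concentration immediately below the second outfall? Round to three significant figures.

Below outfall 1: Q → 1553 L/s, C = (1390·0.08600 + 163.0·2.000)/1553 = 0.2869 mg/L.
Below outfall 2: Q → 1718 L/s, C = (1553·0.2869 + 165.0·21.60)/1718 = 2.334 mg/L.

2.33 mg/L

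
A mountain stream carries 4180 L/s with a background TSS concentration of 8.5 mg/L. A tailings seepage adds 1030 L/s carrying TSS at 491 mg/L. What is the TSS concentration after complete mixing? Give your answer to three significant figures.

104 mg/L

Mixed concentration C = ΣQC/ΣQ = (4180·8.500 + 1030·491.0) / 5210 = 541300/5210 = 103.9 mg/L.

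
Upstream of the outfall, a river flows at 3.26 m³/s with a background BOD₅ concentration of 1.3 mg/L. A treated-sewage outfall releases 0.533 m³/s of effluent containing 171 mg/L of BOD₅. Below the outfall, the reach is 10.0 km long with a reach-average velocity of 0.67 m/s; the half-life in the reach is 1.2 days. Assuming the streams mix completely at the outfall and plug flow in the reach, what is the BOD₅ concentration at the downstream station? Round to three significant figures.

22.8 mg/L

After mixing, C = (3.260·1.300 + 0.5330·171.0) / 3.793 = 95.38/3.793 = 25.15 mg/L.
Travel time t = 10.0·1000 / 0.67 = 14930 s = 4.146 h.
Half-life 1.2 d → k = ln 2 / 1.2 = 0.5776 d⁻¹.
Applying C = C₀e^(−kt): 25.15 × 0.9050 = 22.76 mg/L.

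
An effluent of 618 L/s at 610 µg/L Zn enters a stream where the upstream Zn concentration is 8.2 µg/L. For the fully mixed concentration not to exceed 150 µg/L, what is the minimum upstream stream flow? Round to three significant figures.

2000 L/s

Set C_mix = 150: (Q·8.200 + 618.0·610.0) / (Q + 618.0) = 150
→ Q = 618.0·(610.0 − 150)/(150 − 8.200) = 2005 L/s.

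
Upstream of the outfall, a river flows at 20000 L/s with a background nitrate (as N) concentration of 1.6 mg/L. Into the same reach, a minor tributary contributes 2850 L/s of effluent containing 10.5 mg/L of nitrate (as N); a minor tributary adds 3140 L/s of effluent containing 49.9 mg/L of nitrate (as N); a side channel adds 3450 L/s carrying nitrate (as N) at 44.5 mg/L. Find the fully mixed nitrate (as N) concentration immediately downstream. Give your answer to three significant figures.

12.6 mg/L

Conservation of mass: C = (20000·1.600 + 2850·10.50 + 3140·49.90 + 3450·44.50) / 29440 = 372100/29440 = 12.64 mg/L.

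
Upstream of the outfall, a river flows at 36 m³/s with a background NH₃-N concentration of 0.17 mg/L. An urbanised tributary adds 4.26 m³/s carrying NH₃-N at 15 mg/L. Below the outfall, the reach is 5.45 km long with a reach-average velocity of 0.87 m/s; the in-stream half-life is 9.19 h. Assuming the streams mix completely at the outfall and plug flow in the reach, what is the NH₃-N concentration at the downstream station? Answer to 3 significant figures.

1.53 mg/L

Conservation of mass: C = (36.00·0.1700 + 4.260·15.00) / 40.26 = 70.02/40.26 = 1.739 mg/L.
Travel time t = 5.45·1000 / 0.87 = 6264 s = 1.740 h.
Half-life 9.19 h → k = ln 2 / 9.19 = 0.07542 h⁻¹ = 1.810 d⁻¹.
First-order decay: C = 1.739·exp(−k·t) = 1.739·0.8770 = 1.525 mg/L.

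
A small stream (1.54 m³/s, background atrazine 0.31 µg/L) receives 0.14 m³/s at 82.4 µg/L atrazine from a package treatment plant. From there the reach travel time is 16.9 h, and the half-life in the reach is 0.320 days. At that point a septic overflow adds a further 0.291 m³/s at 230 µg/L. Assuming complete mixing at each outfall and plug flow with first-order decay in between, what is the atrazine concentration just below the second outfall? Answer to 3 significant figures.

35.3 µg/L

Mixed concentration C = ΣQC/ΣQ = (1.540·0.3100 + 0.1400·82.40) / 1.680 = 12.01/1.680 = 7.151 µg/L; combined flow 1.680 m³/s.
Half-life 0.320 d → k = ln 2 / 0.320 = 2.166 d⁻¹.
Applying C = C₀e^(−kt): 7.151 × 0.2176 = 1.556 µg/L.
At the second outfall, C = (1.680·1.556 + 0.2910·230.0) / (1.680 + 0.2910) = 35.28 µg/L.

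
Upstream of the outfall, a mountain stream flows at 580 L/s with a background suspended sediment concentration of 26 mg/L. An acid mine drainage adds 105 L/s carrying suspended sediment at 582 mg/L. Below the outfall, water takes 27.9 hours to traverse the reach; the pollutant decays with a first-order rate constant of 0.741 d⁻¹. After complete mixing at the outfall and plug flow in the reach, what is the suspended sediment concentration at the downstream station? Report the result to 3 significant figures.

Conservation of mass: C = (580.0·26.00 + 105.0·582.0) / 685.0 = 76190/685.0 = 111.2 mg/L.
Applying C = C₀e^(−kt): 111.2 × 0.4226 = 47.00 mg/L.

47.0 mg/L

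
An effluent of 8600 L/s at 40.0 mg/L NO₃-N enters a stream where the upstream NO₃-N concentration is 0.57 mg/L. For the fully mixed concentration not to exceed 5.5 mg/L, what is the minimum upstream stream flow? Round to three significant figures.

60200 L/s

Set C_mix = 5.5: (Q·0.5700 + 8600·40.00) / (Q + 8600) = 5.5
→ Q = 8600·(40.00 − 5.5)/(5.5 − 0.5700) = 60180 L/s.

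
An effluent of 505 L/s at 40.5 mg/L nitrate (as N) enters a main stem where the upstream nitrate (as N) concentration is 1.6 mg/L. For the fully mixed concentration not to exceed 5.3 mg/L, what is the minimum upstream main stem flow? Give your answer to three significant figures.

4800 L/s

Set C_mix = 5.3: (Q·1.600 + 505.0·40.50) / (Q + 505.0) = 5.3
→ Q = 505.0·(40.50 − 5.3)/(5.3 − 1.600) = 4804 L/s.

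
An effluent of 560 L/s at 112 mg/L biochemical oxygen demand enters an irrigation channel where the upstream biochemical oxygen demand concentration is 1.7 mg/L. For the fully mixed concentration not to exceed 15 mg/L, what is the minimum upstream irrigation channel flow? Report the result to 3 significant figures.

Set C_mix = 15: (Q·1.700 + 560.0·112.0) / (Q + 560.0) = 15
→ Q = 560.0·(112.0 − 15)/(15 − 1.700) = 4084 L/s.

4080 L/s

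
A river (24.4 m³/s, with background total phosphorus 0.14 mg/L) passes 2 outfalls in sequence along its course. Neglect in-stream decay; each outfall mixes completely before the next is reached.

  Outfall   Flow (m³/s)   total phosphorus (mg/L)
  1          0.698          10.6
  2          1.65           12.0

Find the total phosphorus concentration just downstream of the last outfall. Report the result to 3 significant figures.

After outfall 1: Q = 24.40 + 0.6980 = 25.10 m³/s; C = (24.40·0.1400 + 0.6980·10.60)/25.10 = 0.4309 mg/L.
After outfall 2: Q = 25.10 + 1.650 = 26.75 m³/s; C = (25.10·0.4309 + 1.650·12.00)/26.75 = 1.145 mg/L.

1.14 mg/L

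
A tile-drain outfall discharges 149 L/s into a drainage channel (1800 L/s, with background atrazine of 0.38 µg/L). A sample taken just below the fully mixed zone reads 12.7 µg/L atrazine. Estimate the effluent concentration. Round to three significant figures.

162 µg/L

Mass balance: 1800·0.3800 + 149.0·Cₑ = 1949·12.70
→ Cₑ = (1949·12.70 − 1800·0.3800) / 149.0 = 161.5 µg/L.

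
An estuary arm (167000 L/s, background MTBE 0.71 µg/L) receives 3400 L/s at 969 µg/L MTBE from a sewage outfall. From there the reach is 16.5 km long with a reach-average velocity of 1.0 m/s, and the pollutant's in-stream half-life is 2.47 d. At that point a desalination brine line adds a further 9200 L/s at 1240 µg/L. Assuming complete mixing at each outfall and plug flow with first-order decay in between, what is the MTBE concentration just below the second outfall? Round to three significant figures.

Flow-weighted average: C = (167000·0.7100 + 3400·969.0) / 170400 = 3413000/170400 = 20.03 µg/L; combined flow 170400 L/s.
Travel time t = 16.5·1000 / 1.0 = 16500 s = 4.583 h.
Half-life 2.47 d → k = ln 2 / 2.47 = 0.2806 d⁻¹.
First-order decay: C = 20.03·exp(−k·t) = 20.03·0.9478 = 18.99 µg/L.
At the second outfall, C = (170400·18.99 + 9200·1240) / (170400 + 9200) = 81.53 µg/L.

81.5 µg/L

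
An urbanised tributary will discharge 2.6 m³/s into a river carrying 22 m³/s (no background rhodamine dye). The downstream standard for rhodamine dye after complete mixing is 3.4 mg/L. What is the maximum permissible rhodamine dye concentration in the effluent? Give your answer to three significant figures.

At the limit, (Qr·Cr + Qe·Cₑ)/(Qr + Qe) = 3.4:
Cₑ = (24.60·3.4 − 22.00·0) / 2.600 = 32.17 mg/L.

32.2 mg/L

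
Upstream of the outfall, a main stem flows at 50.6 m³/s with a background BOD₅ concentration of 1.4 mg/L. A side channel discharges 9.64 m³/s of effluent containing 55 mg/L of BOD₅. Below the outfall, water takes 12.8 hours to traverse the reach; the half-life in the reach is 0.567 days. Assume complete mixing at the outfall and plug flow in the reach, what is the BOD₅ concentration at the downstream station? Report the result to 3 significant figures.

Conservation of mass: C = (50.60·1.400 + 9.640·55.00) / 60.24 = 601.0/60.24 = 9.977 mg/L.
Half-life 0.567 d → k = ln 2 / 0.567 = 1.222 d⁻¹.
After decay, C = 9.977 × e^(−kt) = 9.977 × 0.5210 = 5.198 mg/L.

5.20 mg/L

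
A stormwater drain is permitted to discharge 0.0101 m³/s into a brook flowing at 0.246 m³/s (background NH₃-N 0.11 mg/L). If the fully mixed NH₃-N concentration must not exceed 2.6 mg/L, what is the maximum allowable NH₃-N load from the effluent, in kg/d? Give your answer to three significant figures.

55.2 kg/d

Mass balance at the limit: 0.2460·0.1100 + 0.01010·Cₑ = 0.2561·2.6 → Cₑ = 63.25 mg/L.
Load = 0.01010 m³/s × 63.25 g/m³ × 86 400 s/d = 55.19 kg/d.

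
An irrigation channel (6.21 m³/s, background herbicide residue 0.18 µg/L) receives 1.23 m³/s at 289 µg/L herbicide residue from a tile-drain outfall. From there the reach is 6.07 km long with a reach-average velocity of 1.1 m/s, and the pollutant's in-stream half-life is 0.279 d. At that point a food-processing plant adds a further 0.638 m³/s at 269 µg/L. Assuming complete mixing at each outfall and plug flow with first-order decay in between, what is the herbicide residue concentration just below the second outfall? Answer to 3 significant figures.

Conservation of mass: C = (6.210·0.1800 + 1.230·289.0) / 7.440 = 356.6/7.440 = 47.93 µg/L; combined flow 7.440 m³/s.
Travel time t = 6.07·1000 / 1.1 = 5518 s = 1.533 h.
Half-life 0.279 d → k = ln 2 / 0.279 = 2.484 d⁻¹.
Decay over the reach: 47.93·exp(−kt) = 47.93·0.8533 = 40.90 µg/L.
At the second outfall, C = (7.440·40.90 + 0.6380·269.0) / (7.440 + 0.6380) = 58.91 µg/L.

58.9 µg/L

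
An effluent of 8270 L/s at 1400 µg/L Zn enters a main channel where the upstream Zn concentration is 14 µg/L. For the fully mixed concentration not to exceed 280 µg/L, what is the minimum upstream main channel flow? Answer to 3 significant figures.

Set C_mix = 280: (Q·14.00 + 8270·1400) / (Q + 8270) = 280
→ Q = 8270·(1400 − 280)/(280 − 14.00) = 34820 L/s.

34800 L/s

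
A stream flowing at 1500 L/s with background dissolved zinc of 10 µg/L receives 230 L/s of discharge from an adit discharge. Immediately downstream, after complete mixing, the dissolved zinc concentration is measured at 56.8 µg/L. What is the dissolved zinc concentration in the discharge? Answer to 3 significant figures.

362 µg/L

Mass balance: 1500·10.00 + 230.0·Cₑ = 1730·56.80
→ Cₑ = (1730·56.80 − 1500·10.00) / 230.0 = 362.0 µg/L.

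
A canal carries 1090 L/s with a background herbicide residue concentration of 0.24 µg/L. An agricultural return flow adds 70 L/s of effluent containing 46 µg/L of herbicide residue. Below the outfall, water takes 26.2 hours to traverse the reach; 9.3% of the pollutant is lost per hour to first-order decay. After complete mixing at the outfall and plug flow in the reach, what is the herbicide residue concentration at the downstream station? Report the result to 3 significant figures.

Flow-weighted average: C = (1090·0.2400 + 70.00·46.00) / 1160 = 3482/1160 = 3.001 µg/L.
9.3%/h lost → k = −ln(1 − 0.093) = 0.09761 h⁻¹.
Applying C = C₀e^(−kt): 3.001 × 0.07750 = 0.2326 µg/L.

0.233 µg/L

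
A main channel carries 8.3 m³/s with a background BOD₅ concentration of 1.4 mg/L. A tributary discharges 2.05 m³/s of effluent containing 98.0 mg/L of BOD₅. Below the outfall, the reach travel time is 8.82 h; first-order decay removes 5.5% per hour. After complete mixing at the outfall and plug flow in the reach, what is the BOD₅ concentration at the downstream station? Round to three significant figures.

Flow-weighted average: C = (8.300·1.400 + 2.050·98.00) / 10.35 = 212.5/10.35 = 20.53 mg/L.
5.5%/h lost → k = −ln(1 − 0.055) = 0.05657 h⁻¹.
First-order decay: C = 20.53·exp(−k·t) = 20.53·0.6072 = 12.47 mg/L.

12.5 mg/L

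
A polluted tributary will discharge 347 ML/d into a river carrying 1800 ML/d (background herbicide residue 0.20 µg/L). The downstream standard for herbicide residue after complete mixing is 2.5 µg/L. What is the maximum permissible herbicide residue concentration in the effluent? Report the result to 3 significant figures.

14.4 µg/L

At the limit, (Qr·Cr + Qe·Cₑ)/(Qr + Qe) = 2.5:
Cₑ = (2147·2.5 − 1800·0.2000) / 347.0 = 14.43 µg/L.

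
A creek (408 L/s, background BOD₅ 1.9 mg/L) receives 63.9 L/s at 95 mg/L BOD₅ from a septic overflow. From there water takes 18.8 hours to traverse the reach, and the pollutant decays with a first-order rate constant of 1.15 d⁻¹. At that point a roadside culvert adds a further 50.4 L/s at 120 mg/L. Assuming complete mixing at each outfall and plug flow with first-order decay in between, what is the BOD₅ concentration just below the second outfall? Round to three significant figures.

Conservation of mass: C = (408.0·1.900 + 63.90·95.00) / 471.9 = 6846/471.9 = 14.51 mg/L; combined flow 471.9 L/s.
After decay, C = 14.51 × e^(−kt) = 14.51 × 0.4062 = 5.893 mg/L.
At the second outfall, C = (471.9·5.893 + 50.40·120.0) / (471.9 + 50.40) = 16.90 mg/L.

16.9 mg/L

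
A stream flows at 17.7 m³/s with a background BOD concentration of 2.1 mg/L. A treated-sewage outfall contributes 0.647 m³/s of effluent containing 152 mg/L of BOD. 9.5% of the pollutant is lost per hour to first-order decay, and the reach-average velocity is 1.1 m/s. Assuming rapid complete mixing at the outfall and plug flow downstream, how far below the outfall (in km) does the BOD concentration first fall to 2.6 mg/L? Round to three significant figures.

Flow-weighted average: C = (17.70·2.100 + 0.6470·152.0) / 18.35 = 135.5/18.35 = 7.386 mg/L.
9.5%/h lost → k = −ln(1 − 0.095) = 0.09982 h⁻¹.
Set 7.386·exp(−k·t) = 2.6 → t = ln(7.386/2.6)/k = 37660 s = 10.46 h.
Distance = v·t = 1.1·37660 = 41420 m = 41.42 km.

41.4 km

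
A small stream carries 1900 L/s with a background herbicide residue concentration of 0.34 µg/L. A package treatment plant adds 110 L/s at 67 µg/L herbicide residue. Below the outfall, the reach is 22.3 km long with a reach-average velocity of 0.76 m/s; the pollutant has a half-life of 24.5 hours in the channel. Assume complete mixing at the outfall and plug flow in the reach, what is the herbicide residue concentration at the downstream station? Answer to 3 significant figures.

3.17 µg/L

Flow-weighted average: C = (1900·0.3400 + 110.0·67.00) / 2010 = 8016/2010 = 3.988 µg/L.
Travel time t = 22.3·1000 / 0.76 = 29340 s = 8.151 h.
Half-life 24.5 h → k = ln 2 / 24.5 = 0.02829 h⁻¹ = 0.6790 d⁻¹.
First-order decay: C = 3.988·exp(−k·t) = 3.988·0.7941 = 3.167 µg/L.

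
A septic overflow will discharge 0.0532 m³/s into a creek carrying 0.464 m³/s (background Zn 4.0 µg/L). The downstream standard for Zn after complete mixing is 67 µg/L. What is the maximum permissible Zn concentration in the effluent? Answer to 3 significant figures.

616 µg/L

At the limit, (Qr·Cr + Qe·Cₑ)/(Qr + Qe) = 67:
Cₑ = (0.5172·67 − 0.4640·4.000) / 0.05320 = 616.5 µg/L.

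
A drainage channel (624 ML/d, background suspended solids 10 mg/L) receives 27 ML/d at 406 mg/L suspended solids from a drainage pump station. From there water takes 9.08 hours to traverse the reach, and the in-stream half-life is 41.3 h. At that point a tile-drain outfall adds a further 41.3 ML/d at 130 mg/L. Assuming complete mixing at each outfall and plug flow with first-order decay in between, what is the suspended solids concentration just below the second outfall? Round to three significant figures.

Conservation of mass: C = (624.0·10.00 + 27.00·406.0) / 651.0 = 17200/651.0 = 26.42 mg/L; combined flow 651.0 ML/d.
Half-life 41.3 h → k = ln 2 / 41.3 = 0.01678 h⁻¹ = 0.4028 d⁻¹.
After decay, C = 26.42 × e^(−kt) = 26.42 × 0.8587 = 22.69 mg/L.
Second outfall: C = (651.0·22.69 + 41.30·130.0)/692.3 = 29.09 mg/L.

29.1 mg/L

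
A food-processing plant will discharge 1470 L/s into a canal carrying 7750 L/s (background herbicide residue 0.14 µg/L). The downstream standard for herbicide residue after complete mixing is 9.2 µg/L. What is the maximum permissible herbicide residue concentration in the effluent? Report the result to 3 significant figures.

57.0 µg/L

At the limit, (Qr·Cr + Qe·Cₑ)/(Qr + Qe) = 9.2:
Cₑ = (9220·9.2 − 7750·0.1400) / 1470 = 56.97 µg/L.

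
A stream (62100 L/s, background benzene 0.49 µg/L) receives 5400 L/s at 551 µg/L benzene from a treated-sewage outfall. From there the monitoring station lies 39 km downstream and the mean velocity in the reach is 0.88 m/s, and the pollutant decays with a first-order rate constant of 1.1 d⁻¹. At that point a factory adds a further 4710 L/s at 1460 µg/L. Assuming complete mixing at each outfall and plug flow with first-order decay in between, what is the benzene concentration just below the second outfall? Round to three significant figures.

Mixed concentration C = ΣQC/ΣQ = (62100·0.4900 + 5400·551.0) / 67500 = 3006000/67500 = 44.53 µg/L; combined flow 67500 L/s.
Travel time t = 39·1000 / 0.88 = 44320 s = 12.31 h.
First-order decay: C = 44.53·exp(−k·t) = 44.53·0.5688 = 25.33 µg/L.
Second outfall: C = (67500·25.33 + 4710·1460)/72210 = 118.9 µg/L.

119 µg/L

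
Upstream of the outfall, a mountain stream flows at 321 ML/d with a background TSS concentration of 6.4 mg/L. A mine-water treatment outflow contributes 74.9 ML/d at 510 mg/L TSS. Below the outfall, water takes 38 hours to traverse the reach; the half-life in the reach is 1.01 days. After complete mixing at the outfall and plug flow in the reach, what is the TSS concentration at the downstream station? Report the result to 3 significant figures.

34.3 mg/L

Conservation of mass: C = (321.0·6.400 + 74.90·510.0) / 395.9 = 40250/395.9 = 101.7 mg/L.
Half-life 1.01 d → k = ln 2 / 1.01 = 0.6863 d⁻¹.
After decay, C = 101.7 × e^(−kt) = 101.7 × 0.3374 = 34.30 mg/L.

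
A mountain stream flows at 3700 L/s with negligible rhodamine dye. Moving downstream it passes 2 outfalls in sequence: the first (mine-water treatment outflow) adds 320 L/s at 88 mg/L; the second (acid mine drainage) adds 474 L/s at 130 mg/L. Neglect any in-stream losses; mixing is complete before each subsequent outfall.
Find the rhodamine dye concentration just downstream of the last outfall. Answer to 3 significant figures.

20.0 mg/L

Outfall 1: combined Q = 4020 L/s; C = (3700·0 + 320.0·88.00)/4020 = 7.005 mg/L.
Outfall 2: combined Q = 4494 L/s; C = (4020·7.005 + 474.0·130.0)/4494 = 19.98 mg/L.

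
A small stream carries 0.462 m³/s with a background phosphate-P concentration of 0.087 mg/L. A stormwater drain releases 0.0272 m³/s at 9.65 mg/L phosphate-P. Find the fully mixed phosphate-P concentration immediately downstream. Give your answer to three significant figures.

0.619 mg/L

Mixed concentration C = ΣQC/ΣQ = (0.4620·0.08700 + 0.02720·9.650) / 0.4892 = 0.3027/0.4892 = 0.6187 mg/L.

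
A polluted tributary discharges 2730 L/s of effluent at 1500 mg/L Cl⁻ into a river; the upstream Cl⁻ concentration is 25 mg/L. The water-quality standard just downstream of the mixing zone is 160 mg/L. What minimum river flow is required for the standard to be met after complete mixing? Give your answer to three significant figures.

Set C_mix = 160: (Q·25.00 + 2730·1500) / (Q + 2730) = 160
→ Q = 2730·(1500 − 160)/(160 − 25.00) = 27100 L/s.

27100 L/s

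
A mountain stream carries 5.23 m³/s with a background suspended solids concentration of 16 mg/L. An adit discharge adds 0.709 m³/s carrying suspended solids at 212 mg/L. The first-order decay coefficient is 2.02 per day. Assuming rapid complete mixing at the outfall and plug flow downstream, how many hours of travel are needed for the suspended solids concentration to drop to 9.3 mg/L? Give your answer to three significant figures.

17.2 h

After mixing, C = (5.230·16.00 + 0.7090·212.0) / 5.939 = 234.0/5.939 = 39.40 mg/L.
39.40·exp(−k·t) = 9.3 → t = ln(39.40/9.3)/k = 61750 s = 17.15 h.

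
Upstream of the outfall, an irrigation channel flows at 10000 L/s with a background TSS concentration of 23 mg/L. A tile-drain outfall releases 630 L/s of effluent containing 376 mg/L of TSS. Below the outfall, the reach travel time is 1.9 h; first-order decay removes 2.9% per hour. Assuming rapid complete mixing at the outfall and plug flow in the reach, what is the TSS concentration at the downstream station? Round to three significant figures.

After mixing, C = (10000·23.00 + 630.0·376.0) / 10630 = 466900/10630 = 43.92 mg/L.
2.9%/h lost → k = −ln(1 − 0.029) = 0.02943 h⁻¹.
After decay, C = 43.92 × e^(−kt) = 43.92 × 0.9456 = 41.53 mg/L.

41.5 mg/L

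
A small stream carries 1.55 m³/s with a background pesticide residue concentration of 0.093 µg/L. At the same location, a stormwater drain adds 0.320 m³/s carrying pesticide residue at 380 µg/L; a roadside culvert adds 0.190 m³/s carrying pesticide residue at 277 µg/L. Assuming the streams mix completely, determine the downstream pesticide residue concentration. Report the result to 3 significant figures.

Mixed concentration C = ΣQC/ΣQ = (1.550·0.09300 + 0.3200·380.0 + 0.1900·277.0) / 2.060 = 174.4/2.060 = 84.65 µg/L.

84.6 µg/L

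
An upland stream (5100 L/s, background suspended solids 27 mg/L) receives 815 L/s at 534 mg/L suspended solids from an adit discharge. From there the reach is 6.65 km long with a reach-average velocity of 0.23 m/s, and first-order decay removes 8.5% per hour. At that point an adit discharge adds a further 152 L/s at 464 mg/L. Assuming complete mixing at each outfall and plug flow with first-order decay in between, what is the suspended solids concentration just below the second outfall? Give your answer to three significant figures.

Mass balance: C = (5100·27.00 + 815.0·534.0) / 5915 = 572900/5915 = 96.86 mg/L; combined flow 5915 L/s.
Travel time t = 6.65·1000 / 0.23 = 28910 s = 8.031 h.
8.5%/h lost → k = −ln(1 − 0.085) = 0.08883 h⁻¹.
After decay, C = 96.86 × e^(−kt) = 96.86 × 0.4900 = 47.46 mg/L.
At the second outfall, C = (5915·47.46 + 152.0·464.0) / (5915 + 152.0) = 57.89 mg/L.

57.9 mg/L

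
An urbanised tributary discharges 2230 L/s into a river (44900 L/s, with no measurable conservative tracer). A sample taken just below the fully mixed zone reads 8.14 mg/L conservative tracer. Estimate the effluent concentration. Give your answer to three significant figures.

Mass balance: 44900·0 + 2230·Cₑ = 47130·8.140
→ Cₑ = (47130·8.140 − 44900·0) / 2230 = 172.0 mg/L.

172 mg/L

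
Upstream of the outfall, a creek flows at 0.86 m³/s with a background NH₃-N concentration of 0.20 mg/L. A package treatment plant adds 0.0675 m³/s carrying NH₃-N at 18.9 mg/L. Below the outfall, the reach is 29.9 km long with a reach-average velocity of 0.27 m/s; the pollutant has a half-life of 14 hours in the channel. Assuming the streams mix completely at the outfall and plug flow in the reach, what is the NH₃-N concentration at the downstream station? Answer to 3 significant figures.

0.340 mg/L

Mass balance: C = (0.8600·0.2000 + 0.06750·18.90) / 0.9275 = 1.448/0.9275 = 1.561 mg/L.
Travel time t = 29.9·1000 / 0.27 = 110700 s = 30.76 h.
Half-life 14 h → k = ln 2 / 14 = 0.04951 h⁻¹ = 1.188 d⁻¹.
Applying C = C₀e^(−kt): 1.561 × 0.2181 = 0.3404 mg/L.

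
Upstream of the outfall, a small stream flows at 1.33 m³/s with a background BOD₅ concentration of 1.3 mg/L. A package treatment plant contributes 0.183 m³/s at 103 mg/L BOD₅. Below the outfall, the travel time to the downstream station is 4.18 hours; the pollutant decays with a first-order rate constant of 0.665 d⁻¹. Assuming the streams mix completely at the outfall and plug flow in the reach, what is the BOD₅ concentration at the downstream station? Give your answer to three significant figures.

Mixed concentration C = ΣQC/ΣQ = (1.330·1.300 + 0.1830·103.0) / 1.513 = 20.58/1.513 = 13.60 mg/L.
First-order decay: C = 13.60·exp(−k·t) = 13.60·0.8906 = 12.11 mg/L.

12.1 mg/L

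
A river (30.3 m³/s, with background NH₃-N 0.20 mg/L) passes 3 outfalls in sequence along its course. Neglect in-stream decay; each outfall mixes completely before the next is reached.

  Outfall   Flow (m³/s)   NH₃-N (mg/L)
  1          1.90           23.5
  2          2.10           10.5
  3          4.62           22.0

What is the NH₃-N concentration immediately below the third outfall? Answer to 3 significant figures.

Below outfall 1: Q → 32.20 m³/s, C = (30.30·0.2000 + 1.900·23.50)/32.20 = 1.575 mg/L.
Below outfall 2: Q → 34.30 m³/s, C = (32.20·1.575 + 2.100·10.50)/34.30 = 2.121 mg/L.
Below outfall 3: Q → 38.92 m³/s, C = (34.30·2.121 + 4.620·22.00)/38.92 = 4.481 mg/L.

4.48 mg/L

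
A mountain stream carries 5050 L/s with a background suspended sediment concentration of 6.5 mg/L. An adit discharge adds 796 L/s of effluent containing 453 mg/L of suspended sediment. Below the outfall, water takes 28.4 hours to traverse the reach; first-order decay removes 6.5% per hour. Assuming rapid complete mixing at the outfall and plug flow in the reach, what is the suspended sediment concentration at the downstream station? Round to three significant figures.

Mass balance: C = (5050·6.500 + 796.0·453.0) / 5846 = 393400/5846 = 67.30 mg/L.
6.5%/h lost → k = −ln(1 − 0.065) = 0.06721 h⁻¹.
Decay over the reach: 67.30·exp(−kt) = 67.30·0.1483 = 9.978 mg/L.

9.98 mg/L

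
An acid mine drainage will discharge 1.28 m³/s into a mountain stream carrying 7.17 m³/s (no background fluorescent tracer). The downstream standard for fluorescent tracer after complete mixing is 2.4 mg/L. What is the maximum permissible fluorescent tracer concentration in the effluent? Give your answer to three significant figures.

15.8 mg/L

At the limit, (Qr·Cr + Qe·Cₑ)/(Qr + Qe) = 2.4:
Cₑ = (8.450·2.4 − 7.170·0) / 1.280 = 15.84 mg/L.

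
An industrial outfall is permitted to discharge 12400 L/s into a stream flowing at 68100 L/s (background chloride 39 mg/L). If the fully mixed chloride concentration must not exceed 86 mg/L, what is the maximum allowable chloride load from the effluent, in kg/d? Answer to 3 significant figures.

Mass balance at the limit: 68100·39.00 + 12400·Cₑ = 80500·86 → Cₑ = 344.1 mg/L.
12400 L/s = 12.40 m³/s. Load = 12.40 m³/s × 344.1 g/m³ × 86 400 s/d = 368700 kg/d.

369000 kg/d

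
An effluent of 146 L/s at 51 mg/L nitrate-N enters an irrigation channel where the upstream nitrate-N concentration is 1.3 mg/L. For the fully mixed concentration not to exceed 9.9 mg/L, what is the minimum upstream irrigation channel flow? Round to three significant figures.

Set C_mix = 9.9: (Q·1.300 + 146.0·51.00) / (Q + 146.0) = 9.9
→ Q = 146.0·(51.00 − 9.9)/(9.9 − 1.300) = 697.7 L/s.

698 L/s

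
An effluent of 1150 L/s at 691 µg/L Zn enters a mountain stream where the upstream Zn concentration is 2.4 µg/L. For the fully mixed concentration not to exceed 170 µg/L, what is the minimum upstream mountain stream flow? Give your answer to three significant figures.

3570 L/s

Set C_mix = 170: (Q·2.400 + 1150·691.0) / (Q + 1150) = 170
→ Q = 1150·(691.0 − 170)/(170 − 2.400) = 3575 L/s.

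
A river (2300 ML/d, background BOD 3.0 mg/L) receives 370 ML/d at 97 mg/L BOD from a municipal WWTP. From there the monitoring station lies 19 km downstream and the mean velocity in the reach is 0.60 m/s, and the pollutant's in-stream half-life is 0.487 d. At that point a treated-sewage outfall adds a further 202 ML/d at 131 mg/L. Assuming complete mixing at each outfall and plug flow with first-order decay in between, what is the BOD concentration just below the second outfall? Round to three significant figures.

18.1 mg/L

Flow-weighted average: C = (2300·3.000 + 370.0·97.00) / 2670 = 42790/2670 = 16.03 mg/L; combined flow 2670 ML/d.
Travel time t = 19·1000 / 0.60 = 31670 s = 8.796 h.
Half-life 0.487 d → k = ln 2 / 0.487 = 1.423 d⁻¹.
After decay, C = 16.03 × e^(−kt) = 16.03 × 0.5935 = 9.512 mg/L.
At the second outfall, C = (2670·9.512 + 202.0·131.0) / (2670 + 202.0) = 18.06 mg/L.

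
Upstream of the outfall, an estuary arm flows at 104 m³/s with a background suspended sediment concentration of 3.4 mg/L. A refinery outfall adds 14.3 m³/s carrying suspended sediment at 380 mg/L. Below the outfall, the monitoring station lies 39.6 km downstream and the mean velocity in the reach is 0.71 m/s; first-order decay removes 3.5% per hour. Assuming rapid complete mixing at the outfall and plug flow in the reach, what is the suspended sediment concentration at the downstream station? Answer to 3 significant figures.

28.2 mg/L

After mixing, C = (104.0·3.400 + 14.30·380.0) / 118.3 = 5788/118.3 = 48.92 mg/L.
Travel time t = 39.6·1000 / 0.71 = 55770 s = 15.49 h.
3.5%/h lost → k = −ln(1 − 0.035) = 0.03563 h⁻¹.
After decay, C = 48.92 × e^(−kt) = 48.92 × 0.5758 = 28.17 mg/L.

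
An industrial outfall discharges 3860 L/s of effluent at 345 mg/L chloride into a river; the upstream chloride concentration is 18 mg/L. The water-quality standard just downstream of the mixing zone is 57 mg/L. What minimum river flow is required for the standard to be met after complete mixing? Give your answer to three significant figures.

28500 L/s

Set C_mix = 57: (Q·18.00 + 3860·345.0) / (Q + 3860) = 57
→ Q = 3860·(345.0 − 57)/(57 − 18.00) = 28500 L/s.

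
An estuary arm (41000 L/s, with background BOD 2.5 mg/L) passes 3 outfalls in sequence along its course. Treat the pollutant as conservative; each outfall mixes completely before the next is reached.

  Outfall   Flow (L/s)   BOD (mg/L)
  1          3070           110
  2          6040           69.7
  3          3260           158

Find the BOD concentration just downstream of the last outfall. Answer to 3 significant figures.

25.8 mg/L

Below outfall 1: Q → 44070 L/s, C = (41000·2.500 + 3070·110.0)/44070 = 9.989 mg/L.
Below outfall 2: Q → 50110 L/s, C = (44070·9.989 + 6040·69.70)/50110 = 17.19 mg/L.
Below outfall 3: Q → 53370 L/s, C = (50110·17.19 + 3260·158.0)/53370 = 25.79 mg/L.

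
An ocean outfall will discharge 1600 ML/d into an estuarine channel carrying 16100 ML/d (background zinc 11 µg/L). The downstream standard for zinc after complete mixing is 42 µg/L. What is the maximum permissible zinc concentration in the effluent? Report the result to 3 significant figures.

354 µg/L

At the limit, (Qr·Cr + Qe·Cₑ)/(Qr + Qe) = 42:
Cₑ = (17700·42 − 16100·11.00) / 1600 = 353.9 µg/L.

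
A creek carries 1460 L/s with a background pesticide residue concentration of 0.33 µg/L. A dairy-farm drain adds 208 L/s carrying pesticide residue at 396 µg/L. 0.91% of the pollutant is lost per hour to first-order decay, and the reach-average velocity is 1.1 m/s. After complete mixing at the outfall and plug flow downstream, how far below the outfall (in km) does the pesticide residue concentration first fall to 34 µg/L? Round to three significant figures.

Mixed concentration C = ΣQC/ΣQ = (1460·0.3300 + 208.0·396.0) / 1668 = 82850/1668 = 49.67 µg/L.
0.91%/h lost → k = −ln(1 − 0.0091) = 0.009142 h⁻¹.
Set 49.67·exp(−k·t) = 34 → t = ln(49.67/34)/k = 149300 s = 41.46 h.
Distance = v·t = 1.1·149300 = 164200 m = 164.2 km.

164 km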